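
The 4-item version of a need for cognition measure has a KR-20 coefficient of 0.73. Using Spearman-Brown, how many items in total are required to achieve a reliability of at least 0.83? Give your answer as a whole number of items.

8

Rearranging the Spearman-Brown formula for n,
n = r_target (1 − r_old) / [ r_old (1 − r_target) ]
n = 0.83 × (1 − 0.73) / [ 0.73 × (1 − 0.83) ]
  = 0.2241 / 0.1241 = 1.8058
1.8058 × 4 = 7.22 → 8 items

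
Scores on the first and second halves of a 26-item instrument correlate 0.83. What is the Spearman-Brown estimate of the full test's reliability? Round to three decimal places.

Each half is half the length of the full test, so the full test is n = 2 times a half.
r_full = 2r_hh / (1 + r_hh) = 2 × 0.83 / (1 + 0.83)
r_full = 1.6600 / 1.8300 ≈ 0.9071

0.907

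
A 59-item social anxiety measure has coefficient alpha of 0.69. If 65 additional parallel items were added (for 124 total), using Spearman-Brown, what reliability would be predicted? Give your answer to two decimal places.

Length ratio n = 124/59 = 2.1017
r_new = 2.1017·0.69 / [1 + (2.1017 − 1)·0.69]
     = 1.4502 / 1.7602 = 0.8239

0.82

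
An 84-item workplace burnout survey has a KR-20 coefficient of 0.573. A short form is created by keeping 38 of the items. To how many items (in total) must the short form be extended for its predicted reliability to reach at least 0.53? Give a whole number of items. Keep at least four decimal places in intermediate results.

Short-form reliability: n = 38/84 = 0.4524; r_38 = n·r/(1+(n−1)r) ≈ 0.3778
Then solve for n' with r_old = 0.3778, r_target = 0.53: n' = 0.53(1 − 0.3778)/[0.3778(1 − 0.53)] = 1.8571
Total items = 1.8571 × 38 = 70.57, rounded up to 71.

71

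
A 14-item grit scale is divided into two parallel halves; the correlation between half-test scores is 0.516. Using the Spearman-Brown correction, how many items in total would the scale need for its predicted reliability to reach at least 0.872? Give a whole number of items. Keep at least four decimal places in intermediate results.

45

r_full = 2(0.516)/(1 + 0.516) = 0.6807
n = r_tgt(1 − r_full) / [r_full(1 − r_tgt)] = 0.872 × 0.3193 / (0.6807 × 0.128) ≈ 3.1956
Required items = 3.1956 × 14 = 44.74, so 45 items.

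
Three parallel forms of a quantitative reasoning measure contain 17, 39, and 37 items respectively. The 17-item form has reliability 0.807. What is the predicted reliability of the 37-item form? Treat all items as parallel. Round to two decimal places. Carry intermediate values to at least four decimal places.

0.90

The 39-item form is not needed; work directly from the 17-item form with n = 37/17 = 2.1765.
r_{37} = n·r / (1 + (n − 1)·r) = 1.7564 / 1.9494 ≈ 0.9010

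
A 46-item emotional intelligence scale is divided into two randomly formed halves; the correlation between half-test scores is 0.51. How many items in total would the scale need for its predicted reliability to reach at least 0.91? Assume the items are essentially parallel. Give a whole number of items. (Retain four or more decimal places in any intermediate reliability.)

224

r_full = 2(0.51)/(1 + 0.51) = 0.6755
n = r_tgt(1 − r_full) / [r_full(1 − r_tgt)] = 0.91 × 0.3245 / (0.6755 × 0.09) ≈ 4.8572
Items = 4.8572 × 46 ≈ 223.43 → 224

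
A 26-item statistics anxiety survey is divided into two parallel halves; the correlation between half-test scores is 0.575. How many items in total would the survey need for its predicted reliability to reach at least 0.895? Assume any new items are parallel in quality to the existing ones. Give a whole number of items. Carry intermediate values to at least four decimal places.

82

Corrected full-test reliability: r_full = 2 × 0.575 / (1 + 0.575) ≈ 0.7302
n = r_tgt(1 − r_full) / [r_full(1 − r_tgt)] = 0.895 × 0.2698 / (0.7302 × 0.105) ≈ 3.1494
Items = 3.1494 × 26 ≈ 81.88 → 82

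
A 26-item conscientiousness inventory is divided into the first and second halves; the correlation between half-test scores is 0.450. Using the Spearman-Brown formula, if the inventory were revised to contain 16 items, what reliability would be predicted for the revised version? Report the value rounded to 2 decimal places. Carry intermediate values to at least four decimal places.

0.50

First correct the split-half correlation to full-test reliability: r_full = 2 × 0.450 / (1 + 0.450) ≈ 0.6207
Length factor from 26 to 16 items: n = 16/26 = 0.6154
r_new = n·r_full / (1 + (n − 1)·r_full) = 0.3820 / 0.7613 ≈ 0.5018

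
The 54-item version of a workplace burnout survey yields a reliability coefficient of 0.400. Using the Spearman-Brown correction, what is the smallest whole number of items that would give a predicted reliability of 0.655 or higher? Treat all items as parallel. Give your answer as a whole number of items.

154

Spearman-Brown solved for the length factor n:
n = r*(1 − r) / [ r (1 − r*) ]
n = 0.655(1 − 0.400) / [0.400(1 − 0.655)]
  = 0.393000 / 0.138000 = 2.8478
So the test needs 2.8478 × 54 ≈ 153.78 items; rounding up, 154.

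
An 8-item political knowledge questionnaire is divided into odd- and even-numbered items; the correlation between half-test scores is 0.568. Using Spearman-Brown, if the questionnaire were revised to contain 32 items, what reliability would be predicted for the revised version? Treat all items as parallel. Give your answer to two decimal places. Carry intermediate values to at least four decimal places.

0.91

First correct the split-half correlation to full-test reliability: r_full = 2 × 0.568 / (1 + 0.568) ≈ 0.7245
Then adjust to 32 items: n = 32/8 = 4.0000
r_new = n·r_full / (1 + (n − 1)·r_full) = 2.8980 / 3.1735 ≈ 0.9132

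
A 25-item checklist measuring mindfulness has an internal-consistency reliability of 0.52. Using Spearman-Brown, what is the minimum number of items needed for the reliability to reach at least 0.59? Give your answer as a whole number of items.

Spearman-Brown solved for the length factor n:
n = r*(1 − r) / [ r (1 − r*) ]
n = 0.59 × (1 − 0.52) / [ 0.52 × (1 − 0.59) ]
  = 0.2832 / 0.2132 = 1.3283
1.3283 × 25 = 33.21 → 34 items

34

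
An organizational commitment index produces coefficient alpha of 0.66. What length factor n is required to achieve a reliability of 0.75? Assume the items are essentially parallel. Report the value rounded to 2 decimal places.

Rearranging the Spearman-Brown formula for n,
n = r*(1 − r) / [ r (1 − r*) ]
n = [0.75 × 0.34] / [0.66 × 0.25]
n = 0.2550 / 0.1650 ≈ 1.5455

1.55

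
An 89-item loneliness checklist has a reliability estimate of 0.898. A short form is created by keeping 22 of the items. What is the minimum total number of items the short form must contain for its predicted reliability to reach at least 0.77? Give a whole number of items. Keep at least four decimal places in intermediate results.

First, r for the 22-item form: n = 22/89 = 0.2472, so r_22 = 0.2472·0.898/(1 + (0.2472 − 1)·0.898) = 0.6852
Length factor from the short form to reach 0.77: n' = 0.77(1 − 0.6852) / [0.6852(1 − 0.77)] ≈ 1.5381
Items = 1.5381 × 22 ≈ 33.84 → 34

34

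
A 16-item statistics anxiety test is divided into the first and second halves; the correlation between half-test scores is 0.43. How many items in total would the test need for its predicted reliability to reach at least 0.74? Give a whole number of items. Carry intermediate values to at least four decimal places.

Corrected full-test reliability: r_full = 2 × 0.43 / (1 + 0.43) ≈ 0.6014
n = r_tgt(1 − r_full) / [r_full(1 − r_tgt)] = 0.74 × 0.3986 / (0.6014 × 0.26) ≈ 1.8864
Required items = 1.8864 × 16 = 30.18, so 31 items.

31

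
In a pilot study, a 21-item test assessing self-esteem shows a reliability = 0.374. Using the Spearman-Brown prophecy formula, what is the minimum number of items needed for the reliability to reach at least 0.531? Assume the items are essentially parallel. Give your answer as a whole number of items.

40

n = 0.531(1 − 0.374) / [0.374(1 − 0.531)]
n = 0.332406 / 0.175406 ≈ 1.8951
Items needed = n × 21 = 1.8951 × 21 ≈ 39.80 → round up to 40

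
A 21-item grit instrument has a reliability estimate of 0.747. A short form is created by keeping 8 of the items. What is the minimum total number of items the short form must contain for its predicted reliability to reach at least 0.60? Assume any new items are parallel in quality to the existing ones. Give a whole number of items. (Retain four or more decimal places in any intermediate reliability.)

11

First, r for the 8-item form: n = 8/21 = 0.3810, so r_8 = 0.3810·0.747/(1 + (0.3810 − 1)·0.747) = 0.5294
Then solve for n' with r_old = 0.5294, r_target = 0.60: n' = 0.60(1 − 0.5294)/[0.5294(1 − 0.60)] = 1.3334
Items = 1.3334 × 8 ≈ 10.67 → 11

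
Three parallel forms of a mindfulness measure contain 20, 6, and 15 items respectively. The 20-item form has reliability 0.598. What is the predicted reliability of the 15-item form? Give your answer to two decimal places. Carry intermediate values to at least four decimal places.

0.53

The 6-item form is not needed; work directly from the 20-item form with n = 15/20 = 0.7500.
r_{15} = n·r / (1 + (n − 1)·r) = 0.4485 / 0.8505 ≈ 0.5273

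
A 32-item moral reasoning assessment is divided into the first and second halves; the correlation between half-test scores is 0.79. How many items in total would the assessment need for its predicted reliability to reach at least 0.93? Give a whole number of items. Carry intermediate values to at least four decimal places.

Corrected full-test reliability: r_full = 2 × 0.79 / (1 + 0.79) ≈ 0.8827
n = r_tgt(1 − r_full) / [r_full(1 − r_tgt)] = 0.93 × 0.1173 / (0.8827 × 0.07) ≈ 1.7655
Items = 1.7655 × 32 ≈ 56.50 → 57

57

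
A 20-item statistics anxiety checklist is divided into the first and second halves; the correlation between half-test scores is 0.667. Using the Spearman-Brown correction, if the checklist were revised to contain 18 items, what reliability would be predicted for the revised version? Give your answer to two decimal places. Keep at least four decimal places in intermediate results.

Spearman-Brown correction (n = 2): r_full = 2·0.667/(1 + 0.667) = 0.8002
Then adjust to 18 items: n = 18/20 = 0.9000
r_new = n·r_full / (1 + (n − 1)·r_full) = 0.7202 / 0.9200 ≈ 0.7828

0.78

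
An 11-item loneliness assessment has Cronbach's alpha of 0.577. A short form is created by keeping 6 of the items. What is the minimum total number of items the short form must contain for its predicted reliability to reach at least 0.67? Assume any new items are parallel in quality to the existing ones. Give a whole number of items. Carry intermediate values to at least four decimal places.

17

Short-form reliability: n = 6/11 = 0.5455; r_6 = n·r/(1+(n−1)r) ≈ 0.4266
Then solve for n' with r_old = 0.4266, r_target = 0.67: n' = 0.67(1 − 0.4266)/[0.4266(1 − 0.67)] = 2.7290
Total items = 2.7290 × 6 = 16.37, rounded up to 17.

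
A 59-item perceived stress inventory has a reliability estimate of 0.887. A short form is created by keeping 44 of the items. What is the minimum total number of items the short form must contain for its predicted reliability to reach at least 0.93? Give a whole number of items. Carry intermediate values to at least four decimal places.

100

First, r for the 44-item form: n = 44/59 = 0.7458, so r_44 = 0.7458·0.887/(1 + (0.7458 − 1)·0.887) = 0.8541
Length factor from the short form to reach 0.93: n' = 0.93(1 − 0.8541) / [0.8541(1 − 0.93)] ≈ 2.2695
Items = 2.2695 × 44 ≈ 99.86 → 100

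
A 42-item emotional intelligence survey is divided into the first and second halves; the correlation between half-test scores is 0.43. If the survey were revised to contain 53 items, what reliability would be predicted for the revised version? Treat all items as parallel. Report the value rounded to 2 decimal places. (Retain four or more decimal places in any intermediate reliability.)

Full-test reliability from the split-half r: r_full = 2(0.43)/(1 + 0.43) = 0.6014
Then adjust to 53 items: n = 53/42 = 1.2619
r_new = n·r_full / (1 + (n − 1)·r_full) = 0.7589 / 1.1575 ≈ 0.6556

0.66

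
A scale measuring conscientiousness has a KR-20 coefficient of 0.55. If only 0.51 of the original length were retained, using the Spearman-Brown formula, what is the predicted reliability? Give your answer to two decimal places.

0.38

r_new = 0.51·0.55 / [1 + (0.51 − 1)·0.55]
r_new = 0.2805 / 0.7305 ≈ 0.3840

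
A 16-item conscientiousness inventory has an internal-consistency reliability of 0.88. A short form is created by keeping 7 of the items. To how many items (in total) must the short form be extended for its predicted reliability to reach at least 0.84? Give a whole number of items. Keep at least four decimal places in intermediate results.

12

First, r for the 7-item form: n = 7/16 = 0.4375, so r_7 = 0.4375·0.88/(1 + (0.4375 − 1)·0.88) = 0.7624
Then solve for n' with r_old = 0.7624, r_target = 0.84: n' = 0.84(1 − 0.7624)/[0.7624(1 − 0.84)] = 1.6361
Items = 1.6361 × 7 ≈ 11.45 → 12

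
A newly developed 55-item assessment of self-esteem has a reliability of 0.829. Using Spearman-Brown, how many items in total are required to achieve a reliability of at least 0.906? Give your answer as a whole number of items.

n = 0.906(1 − 0.829) / [0.829(1 − 0.906)]
n = 0.154926 / 0.077926 ≈ 1.9881
Items needed = n × 55 = 1.9881 × 55 ≈ 109.35 → round up to 110

110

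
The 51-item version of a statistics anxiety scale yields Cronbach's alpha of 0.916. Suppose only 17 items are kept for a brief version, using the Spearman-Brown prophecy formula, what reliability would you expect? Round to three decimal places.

The new length is 17/51 = 0.3333 times the old.
Spearman-Brown: r_new = n·r / (1 + (n − 1)·r)
r_new = 0.3333·0.916 / [1 + (0.3333 − 1)·0.916]
     = 0.3053 / 0.3893 = 0.7842

0.784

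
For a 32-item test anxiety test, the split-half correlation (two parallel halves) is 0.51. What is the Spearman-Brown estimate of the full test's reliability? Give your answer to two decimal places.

Each half is half the length of the full test, so the full test is n = 2 times a half.
r_full = 2(0.51) / (1 + 0.51)
r_full = 1.0200 / 1.5100 ≈ 0.6755

0.68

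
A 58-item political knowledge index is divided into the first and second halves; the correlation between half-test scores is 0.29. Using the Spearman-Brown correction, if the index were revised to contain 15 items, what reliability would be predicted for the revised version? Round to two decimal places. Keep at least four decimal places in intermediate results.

Spearman-Brown correction (n = 2): r_full = 2·0.29/(1 + 0.29) = 0.4496
Length factor from 58 to 15 items: n = 15/58 = 0.2586
r_new = n·r_full / (1 + (n − 1)·r_full) = 0.1163 / 0.6667 ≈ 0.1744

0.17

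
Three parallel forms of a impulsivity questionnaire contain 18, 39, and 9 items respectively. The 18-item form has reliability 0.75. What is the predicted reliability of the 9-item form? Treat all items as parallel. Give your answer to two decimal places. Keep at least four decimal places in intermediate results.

0.60

Only the ratio of lengths matters: n = 9/18 = 0.5000
r_{9} = n·r / (1 + (n − 1)·r) = 0.3750 / 0.6250 ≈ 0.6000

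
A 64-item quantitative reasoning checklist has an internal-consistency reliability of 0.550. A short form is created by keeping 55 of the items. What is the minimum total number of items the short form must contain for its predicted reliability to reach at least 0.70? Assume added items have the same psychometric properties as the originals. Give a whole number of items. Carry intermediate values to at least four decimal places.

123

Short-form reliability: n = 55/64 = 0.8594; r_55 = n·r/(1+(n−1)r) ≈ 0.5123
Then solve for n' with r_old = 0.5123, r_target = 0.70: n' = 0.70(1 − 0.5123)/[0.5123(1 − 0.70)] = 2.2213
Items = 2.2213 × 55 ≈ 122.17 → 123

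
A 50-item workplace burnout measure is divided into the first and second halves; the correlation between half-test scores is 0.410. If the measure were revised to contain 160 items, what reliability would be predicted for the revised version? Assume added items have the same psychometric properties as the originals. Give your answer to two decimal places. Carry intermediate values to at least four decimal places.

Full-test reliability from the split-half r: r_full = 2(0.410)/(1 + 0.410) = 0.5816
Then adjust to 160 items: n = 160/50 = 3.2000
r_new = n·r_full / (1 + (n − 1)·r_full) = 1.8611 / 2.2795 ≈ 0.8165

0.82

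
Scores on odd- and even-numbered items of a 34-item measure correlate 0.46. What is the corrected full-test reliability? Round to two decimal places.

0.63

The full test is twice the length of either half (n = 2).
r_full = 2r_hh / (1 + r_hh) = 2 × 0.46 / (1 + 0.46)
r_full = 0.9200 / 1.4600 ≈ 0.6301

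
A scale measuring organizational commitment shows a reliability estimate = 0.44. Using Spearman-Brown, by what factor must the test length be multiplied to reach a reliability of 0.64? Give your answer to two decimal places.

2.26

Spearman-Brown solved for the length factor n:
n = r*(1 − r) / [ r (1 − r*) ]
n = 0.64 × (1 − 0.44) / [ 0.44 × (1 − 0.64) ]
n = 0.3584 / 0.1584 ≈ 2.2626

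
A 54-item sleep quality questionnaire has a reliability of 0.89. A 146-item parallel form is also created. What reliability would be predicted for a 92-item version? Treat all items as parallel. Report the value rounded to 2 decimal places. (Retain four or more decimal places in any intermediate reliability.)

The 146-item form is not needed; work directly from the 54-item form with n = 92/54 = 1.7037.
r_{92} = n·r / (1 + (n − 1)·r) = 1.5163 / 1.6263 ≈ 0.9324

0.93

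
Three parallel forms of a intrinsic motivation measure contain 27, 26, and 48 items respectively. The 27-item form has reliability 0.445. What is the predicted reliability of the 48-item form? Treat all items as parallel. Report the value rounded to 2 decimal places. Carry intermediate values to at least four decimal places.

0.59

The 26-item form is not needed; work directly from the 27-item form with n = 48/27 = 1.7778.
r_{48} = n·r / (1 + (n − 1)·r) = 0.7911 / 1.3461 ≈ 0.5877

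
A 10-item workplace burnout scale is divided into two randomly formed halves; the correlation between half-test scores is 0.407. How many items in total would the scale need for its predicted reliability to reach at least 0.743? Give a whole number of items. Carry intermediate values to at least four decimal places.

Corrected full-test reliability: r_full = 2 × 0.407 / (1 + 0.407) ≈ 0.5785
Solve Spearman-Brown for n: n = 0.743(1 − 0.5785) / [0.5785(1 − 0.743)] = 2.1064
Required items = 2.1064 × 10 = 21.06, so 22 items.

22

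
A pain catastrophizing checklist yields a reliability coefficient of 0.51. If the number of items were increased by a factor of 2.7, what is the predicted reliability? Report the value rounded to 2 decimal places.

By Spearman-Brown, r_new = n r / (1 + (n − 1) r).
r_new = 2.7·0.51 / [1 + (2.7 − 1)·0.51]
r_new = 1.3770 / 1.8670 ≈ 0.7375

0.74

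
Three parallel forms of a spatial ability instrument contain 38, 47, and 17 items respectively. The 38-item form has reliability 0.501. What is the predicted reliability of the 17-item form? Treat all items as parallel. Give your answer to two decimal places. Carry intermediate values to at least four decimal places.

Only the ratio of lengths matters: n = 17/38 = 0.4474
r_{17} = n·r / (1 + (n − 1)·r) = 0.2241 / 0.7231 ≈ 0.3099

0.31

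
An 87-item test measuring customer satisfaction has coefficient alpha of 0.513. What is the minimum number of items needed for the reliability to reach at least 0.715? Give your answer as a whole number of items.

Spearman-Brown solved for the length factor n:
n = r_target (1 − r_old) / [ r_old (1 − r_target) ]
n = [0.715 × 0.487] / [0.513 × 0.285]
  = 0.348205 / 0.146205 = 2.3816
Items needed = n × 87 = 2.3816 × 87 ≈ 207.20 → round up to 208

208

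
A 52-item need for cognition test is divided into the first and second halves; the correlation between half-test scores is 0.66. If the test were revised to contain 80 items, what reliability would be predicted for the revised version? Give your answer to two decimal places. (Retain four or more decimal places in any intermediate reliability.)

0.86

First correct the split-half correlation to full-test reliability: r_full = 2 × 0.66 / (1 + 0.66) ≈ 0.7952
Length factor from 52 to 80 items: n = 80/52 = 1.5385
r_new = n·r_full / (1 + (n − 1)·r_full) = 1.2234 / 1.4282 ≈ 0.8566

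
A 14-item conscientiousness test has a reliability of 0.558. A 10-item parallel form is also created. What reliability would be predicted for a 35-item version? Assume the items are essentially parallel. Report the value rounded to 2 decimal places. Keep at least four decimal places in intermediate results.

0.76

The 10-item form is not needed; work directly from the 14-item form with n = 35/14 = 2.5000.
r_{35} = n·r / (1 + (n − 1)·r) = 1.3950 / 1.8370 ≈ 0.7594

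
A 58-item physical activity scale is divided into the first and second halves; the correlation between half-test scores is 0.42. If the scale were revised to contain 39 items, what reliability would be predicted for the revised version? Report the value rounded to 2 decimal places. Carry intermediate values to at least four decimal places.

0.49

Spearman-Brown correction (n = 2): r_full = 2·0.42/(1 + 0.42) = 0.5915
Length factor from 58 to 39 items: n = 39/58 = 0.6724
r_new = n·r_full / (1 + (n − 1)·r_full) = 0.3977 / 0.8062 ≈ 0.4933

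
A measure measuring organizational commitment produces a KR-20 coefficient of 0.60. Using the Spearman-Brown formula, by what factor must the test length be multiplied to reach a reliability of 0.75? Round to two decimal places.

Invert Spearman-Brown to solve for n:
n = r_target (1 − r_old) / [ r_old (1 − r_target) ]
n = 0.75(1 − 0.60) / [0.60(1 − 0.75)]
n = 0.3000 / 0.1500 ≈ 2.0000

2.00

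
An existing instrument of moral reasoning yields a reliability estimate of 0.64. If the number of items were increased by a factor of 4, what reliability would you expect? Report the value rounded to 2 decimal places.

0.88

r_new = 4·0.64 / [1 + (4 − 1)·0.64]
r_new = 2.5600 / 2.9200 ≈ 0.8767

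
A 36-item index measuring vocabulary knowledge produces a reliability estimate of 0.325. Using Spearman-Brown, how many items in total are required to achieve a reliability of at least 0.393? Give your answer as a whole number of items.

Invert Spearman-Brown to solve for n:
n = r_target (1 − r_old) / [ r_old (1 − r_target) ]
n = [0.393 × 0.675] / [0.325 × 0.607]
  = 0.265275 / 0.197275 = 1.3447
So the test needs 1.3447 × 36 ≈ 48.41 items; rounding up, 49.

49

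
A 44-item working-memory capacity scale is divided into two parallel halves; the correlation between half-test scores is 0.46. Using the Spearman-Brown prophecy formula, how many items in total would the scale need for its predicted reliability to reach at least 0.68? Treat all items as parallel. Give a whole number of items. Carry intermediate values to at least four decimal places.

Corrected full-test reliability: r_full = 2 × 0.46 / (1 + 0.46) ≈ 0.6301
n = r_tgt(1 − r_full) / [r_full(1 − r_tgt)] = 0.68 × 0.3699 / (0.6301 × 0.32) ≈ 1.2475
Required items = 1.2475 × 44 = 54.89, so 55 items.

55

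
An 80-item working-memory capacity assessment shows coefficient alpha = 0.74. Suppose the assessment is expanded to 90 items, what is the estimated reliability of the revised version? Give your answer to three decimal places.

n = 90/80 = 1.125
r_new = (1.125 × 0.74) / (1 + (1.125 − 1) × 0.74)
r_new = 0.8325 / 1.0925 ≈ 0.7620

0.762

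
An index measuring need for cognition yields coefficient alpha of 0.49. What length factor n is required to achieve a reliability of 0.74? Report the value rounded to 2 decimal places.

2.96

Rearranging the Spearman-Brown formula for n,
n = r_target (1 − r_old) / [ r_old (1 − r_target) ]
n = [0.74 × 0.51] / [0.49 × 0.26]
  = 0.3774 / 0.1274 = 2.9623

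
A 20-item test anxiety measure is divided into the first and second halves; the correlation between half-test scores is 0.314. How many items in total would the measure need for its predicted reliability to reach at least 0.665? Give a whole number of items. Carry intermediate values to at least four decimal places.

44

r_full = 2(0.314)/(1 + 0.314) = 0.4779
Solve Spearman-Brown for n: n = 0.665(1 − 0.4779) / [0.4779(1 − 0.665)] = 2.1687
Required items = 2.1687 × 20 = 43.37, so 44 items.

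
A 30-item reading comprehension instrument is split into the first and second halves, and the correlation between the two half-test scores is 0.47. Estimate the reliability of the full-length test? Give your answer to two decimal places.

0.64

Each half is half the length of the full test, so the full test is n = 2 times a half.
r_full = 2r_hh / (1 + r_hh) = 2 × 0.47 / (1 + 0.47)
       = 0.9400 / 1.4700 = 0.6395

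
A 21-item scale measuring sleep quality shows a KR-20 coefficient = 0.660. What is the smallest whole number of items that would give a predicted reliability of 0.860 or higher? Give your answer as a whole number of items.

67

Spearman-Brown solved for the length factor n:
n = r*(1 − r) / [ r (1 − r*) ]
n = [0.860 × 0.340] / [0.660 × 0.140]
n = 0.292400 / 0.092400 ≈ 3.1645
So the test needs 3.1645 × 21 ≈ 66.45 items; rounding up, 67.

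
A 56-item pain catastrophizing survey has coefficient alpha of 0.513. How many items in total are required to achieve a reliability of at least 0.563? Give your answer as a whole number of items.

69

Rearranging the Spearman-Brown formula for n,
n = r*(1 − r) / [ r (1 − r*) ]
n = [0.563 × 0.487] / [0.513 × 0.437]
n = 0.274181 / 0.224181 ≈ 1.2230
1.2230 × 56 = 68.49 → 69 items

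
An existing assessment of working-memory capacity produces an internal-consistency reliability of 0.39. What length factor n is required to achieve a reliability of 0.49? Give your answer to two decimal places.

n = 0.49 × (1 − 0.39) / [ 0.39 × (1 − 0.49) ]
n = 0.2989 / 0.1989 ≈ 1.5028

1.50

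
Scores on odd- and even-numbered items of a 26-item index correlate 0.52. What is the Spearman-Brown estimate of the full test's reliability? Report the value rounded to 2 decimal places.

Each half is half the length of the full test, so the full test is n = 2 times a half.
r_full = 2(0.52) / (1 + 0.52)
r_full = 1.0400 / 1.5200 ≈ 0.6842

0.68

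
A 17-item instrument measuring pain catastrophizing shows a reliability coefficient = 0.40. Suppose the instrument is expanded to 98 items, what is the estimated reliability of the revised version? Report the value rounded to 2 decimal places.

0.79

n = 98/17 = 5.7647
Apply the Spearman-Brown prophecy formula, r' = nr / [1 + (n − 1)r]:
r_new = 5.7647·0.40 / [1 + (5.7647 − 1)·0.40]
r_new = 2.3059 / 2.9059 ≈ 0.7935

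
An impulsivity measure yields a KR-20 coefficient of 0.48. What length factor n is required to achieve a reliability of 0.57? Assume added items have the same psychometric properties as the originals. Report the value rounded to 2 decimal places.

Invert Spearman-Brown to solve for n:
n = r*(1 − r) / [ r (1 − r*) ]
n = 0.57(1 − 0.48) / [0.48(1 − 0.57)]
  = 0.2964 / 0.2064 = 1.4360

1.44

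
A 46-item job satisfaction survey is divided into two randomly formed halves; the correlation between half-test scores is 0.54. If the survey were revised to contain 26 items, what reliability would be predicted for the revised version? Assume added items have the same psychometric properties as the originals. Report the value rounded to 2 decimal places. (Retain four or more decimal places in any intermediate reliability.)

Full-test reliability from the split-half r: r_full = 2(0.54)/(1 + 0.54) = 0.7013
Then adjust to 26 items: n = 26/46 = 0.5652
r_new = n·r_full / (1 + (n − 1)·r_full) = 0.3964 / 0.6951 ≈ 0.5703

0.57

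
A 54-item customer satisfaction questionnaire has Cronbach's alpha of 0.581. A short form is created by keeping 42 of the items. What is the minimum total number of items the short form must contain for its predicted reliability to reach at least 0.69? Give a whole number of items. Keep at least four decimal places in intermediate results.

First, r for the 42-item form: n = 42/54 = 0.7778, so r_42 = 0.7778·0.581/(1 + (0.7778 − 1)·0.581) = 0.5189
Length factor from the short form to reach 0.69: n' = 0.69(1 − 0.5189) / [0.5189(1 − 0.69)] ≈ 2.0637
Total items = 2.0637 × 42 = 86.68, rounded up to 87.

87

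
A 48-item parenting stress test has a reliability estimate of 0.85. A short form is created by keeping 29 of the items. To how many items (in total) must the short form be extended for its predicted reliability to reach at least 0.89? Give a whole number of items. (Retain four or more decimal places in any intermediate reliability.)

69

Short-form reliability: n = 29/48 = 0.6042; r_29 = n·r/(1+(n−1)r) ≈ 0.7739
Length factor from the short form to reach 0.89: n' = 0.89(1 − 0.7739) / [0.7739(1 − 0.89)] ≈ 2.3638
Items = 2.3638 × 29 ≈ 68.55 → 69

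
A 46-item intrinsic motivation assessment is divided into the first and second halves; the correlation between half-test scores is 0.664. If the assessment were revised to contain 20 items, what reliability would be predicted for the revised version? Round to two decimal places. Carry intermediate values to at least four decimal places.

Full-test reliability from the split-half r: r_full = 2(0.664)/(1 + 0.664) = 0.7981
Length factor from 46 to 20 items: n = 20/46 = 0.4348
r_new = n·r_full / (1 + (n − 1)·r_full) = 0.3470 / 0.5489 ≈ 0.6322

0.63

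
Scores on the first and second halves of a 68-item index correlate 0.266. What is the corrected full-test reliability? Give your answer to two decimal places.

r_full = 2r_hh / (1 + r_hh) = 2 × 0.266 / (1 + 0.266)
r_full = 0.5320 / 1.2660 ≈ 0.4202

0.42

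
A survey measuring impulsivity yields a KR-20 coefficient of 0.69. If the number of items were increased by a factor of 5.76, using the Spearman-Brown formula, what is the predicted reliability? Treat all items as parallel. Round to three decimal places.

0.928

Apply the Spearman-Brown prophecy formula, r' = nr / [1 + (n − 1)r]:
r_new = 5.76·0.69 / [1 + (5.76 − 1)·0.69]
     = 3.9744 / 4.2844 = 0.9276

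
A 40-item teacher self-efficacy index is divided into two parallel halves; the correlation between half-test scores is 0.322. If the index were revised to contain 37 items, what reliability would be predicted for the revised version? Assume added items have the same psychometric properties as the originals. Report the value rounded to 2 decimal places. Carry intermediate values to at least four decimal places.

0.47

Full-test reliability from the split-half r: r_full = 2(0.322)/(1 + 0.322) = 0.4871
Length factor from 40 to 37 items: n = 37/40 = 0.9250
r_new = n·r_full / (1 + (n − 1)·r_full) = 0.4506 / 0.9635 ≈ 0.4677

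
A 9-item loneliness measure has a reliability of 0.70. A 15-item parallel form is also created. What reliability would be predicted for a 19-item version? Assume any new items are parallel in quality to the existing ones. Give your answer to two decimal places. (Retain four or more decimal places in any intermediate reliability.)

The 15-item form is not needed; work directly from the 9-item form with n = 19/9 = 2.1111.
r_{19} = n·r / (1 + (n − 1)·r) = 1.4778 / 1.7778 ≈ 0.8313

0.83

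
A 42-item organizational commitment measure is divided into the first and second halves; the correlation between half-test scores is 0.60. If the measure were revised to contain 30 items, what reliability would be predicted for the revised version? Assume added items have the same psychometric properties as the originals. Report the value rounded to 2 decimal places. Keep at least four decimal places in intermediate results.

First correct the split-half correlation to full-test reliability: r_full = 2 × 0.60 / (1 + 0.60) ≈ 0.7500
Then adjust to 30 items: n = 30/42 = 0.7143
r_new = n·r_full / (1 + (n − 1)·r_full) = 0.5357 / 0.7857 ≈ 0.6818

0.68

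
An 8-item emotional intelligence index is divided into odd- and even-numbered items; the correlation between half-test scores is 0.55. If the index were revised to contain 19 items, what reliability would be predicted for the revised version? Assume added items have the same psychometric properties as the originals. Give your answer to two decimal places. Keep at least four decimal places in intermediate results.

First correct the split-half correlation to full-test reliability: r_full = 2 × 0.55 / (1 + 0.55) ≈ 0.7097
Length factor from 8 to 19 items: n = 19/8 = 2.3750
r_new = n·r_full / (1 + (n − 1)·r_full) = 1.6855 / 1.9758 ≈ 0.8531

0.85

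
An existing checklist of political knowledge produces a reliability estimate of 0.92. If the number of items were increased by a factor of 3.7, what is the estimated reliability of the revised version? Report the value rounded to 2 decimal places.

0.98

Spearman-Brown: r_new = n·r / (1 + (n − 1)·r)
r_new = 3.7·0.92 / [1 + (3.7 − 1)·0.92]
r_new = 3.4040 / 3.4840 ≈ 0.9770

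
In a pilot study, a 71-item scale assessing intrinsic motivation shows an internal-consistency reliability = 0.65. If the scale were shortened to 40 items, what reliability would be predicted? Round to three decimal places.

0.511

Length ratio n = 40/71 = 0.5634
By Spearman-Brown, r_new = n r / (1 + (n − 1) r).
r_new = 0.5634·0.65 / [1 + (0.5634 − 1)·0.65]
     = 0.3662 / 0.7162 = 0.5113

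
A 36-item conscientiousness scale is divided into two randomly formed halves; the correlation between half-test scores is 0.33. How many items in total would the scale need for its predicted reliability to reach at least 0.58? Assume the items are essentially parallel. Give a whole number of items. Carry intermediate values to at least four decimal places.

51

r_full = 2(0.33)/(1 + 0.33) = 0.4962
n = r_tgt(1 − r_full) / [r_full(1 − r_tgt)] = 0.58 × 0.5038 / (0.4962 × 0.42) ≈ 1.4021
Items = 1.4021 × 36 ≈ 50.48 → 51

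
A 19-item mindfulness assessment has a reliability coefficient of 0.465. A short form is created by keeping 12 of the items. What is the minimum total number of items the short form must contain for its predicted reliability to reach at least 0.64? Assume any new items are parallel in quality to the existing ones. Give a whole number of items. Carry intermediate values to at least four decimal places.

Short-form reliability: n = 12/19 = 0.6316; r_12 = n·r/(1+(n−1)r) ≈ 0.3544
Then solve for n' with r_old = 0.3544, r_target = 0.64: n' = 0.64(1 − 0.3544)/[0.3544(1 − 0.64)] = 3.2385
Total items = 3.2385 × 12 = 38.86, rounded up to 39.

39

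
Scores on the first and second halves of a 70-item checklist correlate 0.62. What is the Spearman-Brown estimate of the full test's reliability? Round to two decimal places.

0.77

Each half is half the length of the full test, so the full test is n = 2 times a half.
r_full = 2r_hh / (1 + r_hh) = 2 × 0.62 / (1 + 0.62)
r_full = 1.2400 / 1.6200 ≈ 0.7654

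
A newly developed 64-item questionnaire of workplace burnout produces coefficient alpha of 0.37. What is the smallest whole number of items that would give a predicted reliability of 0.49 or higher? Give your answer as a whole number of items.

Rearranging the Spearman-Brown formula for n,
n = r*(1 − r) / [ r (1 − r*) ]
n = [0.49 × 0.63] / [0.37 × 0.51]
  = 0.3087 / 0.1887 = 1.6359
Items needed = n × 64 = 1.6359 × 64 ≈ 104.70 → round up to 105

105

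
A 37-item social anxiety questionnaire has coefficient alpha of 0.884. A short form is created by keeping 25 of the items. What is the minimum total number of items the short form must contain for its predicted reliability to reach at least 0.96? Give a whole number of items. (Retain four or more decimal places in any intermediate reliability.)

Short-form reliability: n = 25/37 = 0.6757; r_25 = n·r/(1+(n−1)r) ≈ 0.8374
Then solve for n' with r_old = 0.8374, r_target = 0.96: n' = 0.96(1 − 0.8374)/[0.8374(1 − 0.96)] = 4.6601
Items = 4.6601 × 25 ≈ 116.50 → 117

117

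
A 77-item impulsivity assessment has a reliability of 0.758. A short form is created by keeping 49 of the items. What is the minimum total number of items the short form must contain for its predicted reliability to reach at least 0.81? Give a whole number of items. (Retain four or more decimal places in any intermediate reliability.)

First, r for the 49-item form: n = 49/77 = 0.6364, so r_49 = 0.6364·0.758/(1 + (0.6364 − 1)·0.758) = 0.6659
Length factor from the short form to reach 0.81: n' = 0.81(1 − 0.6659) / [0.6659(1 − 0.81)] ≈ 2.1389
Total items = 2.1389 × 49 = 104.81, rounded up to 105.

105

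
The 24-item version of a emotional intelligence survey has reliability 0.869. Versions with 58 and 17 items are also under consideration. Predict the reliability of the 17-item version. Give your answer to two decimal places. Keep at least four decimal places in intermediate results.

The 58-item form is not needed; work directly from the 24-item form with n = 17/24 = 0.7083.
r_{17} = n·r / (1 + (n − 1)·r) = 0.6155 / 0.7465 ≈ 0.8245

0.82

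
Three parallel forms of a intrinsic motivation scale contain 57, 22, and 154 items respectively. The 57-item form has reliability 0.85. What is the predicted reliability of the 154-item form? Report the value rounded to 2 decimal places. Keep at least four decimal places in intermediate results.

0.94

Only the ratio of lengths matters: n = 154/57 = 2.7018
r_{154} = n·r / (1 + (n − 1)·r) = 2.2965 / 2.4465 ≈ 0.9387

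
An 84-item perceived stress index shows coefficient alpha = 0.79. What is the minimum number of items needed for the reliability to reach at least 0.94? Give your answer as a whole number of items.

350

n = [0.94 × 0.21] / [0.79 × 0.06]
n = 0.1974 / 0.0474 ≈ 4.1646
Items needed = n × 84 = 4.1646 × 84 ≈ 349.83 → round up to 350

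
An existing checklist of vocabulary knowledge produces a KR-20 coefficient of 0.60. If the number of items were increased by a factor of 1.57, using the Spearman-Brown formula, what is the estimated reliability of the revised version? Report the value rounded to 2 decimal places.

0.70

r_new = 1.57·0.60 / [1 + (1.57 − 1)·0.60]
     = 0.9420 / 1.3420 = 0.7019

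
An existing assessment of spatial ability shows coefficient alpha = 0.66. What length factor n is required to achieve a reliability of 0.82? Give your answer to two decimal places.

2.35

n = 0.82 × (1 − 0.66) / [ 0.66 × (1 − 0.82) ]
n = 0.2788 / 0.1188 ≈ 2.3468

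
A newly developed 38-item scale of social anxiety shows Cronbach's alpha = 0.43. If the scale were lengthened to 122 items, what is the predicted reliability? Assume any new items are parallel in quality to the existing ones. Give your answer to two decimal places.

0.71

The new length is 122/38 = 3.2105 times the old.
Spearman-Brown: r_new = n·r / (1 + (n − 1)·r)
r_new = 3.2105·0.43 / [1 + (3.2105 − 1)·0.43]
r_new = 1.3805 / 1.9505 ≈ 0.7078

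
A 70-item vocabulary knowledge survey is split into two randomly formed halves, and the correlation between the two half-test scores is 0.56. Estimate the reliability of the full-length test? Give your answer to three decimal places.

0.718

r_full = 2(0.56) / (1 + 0.56)
r_full = 1.1200 / 1.5600 ≈ 0.7179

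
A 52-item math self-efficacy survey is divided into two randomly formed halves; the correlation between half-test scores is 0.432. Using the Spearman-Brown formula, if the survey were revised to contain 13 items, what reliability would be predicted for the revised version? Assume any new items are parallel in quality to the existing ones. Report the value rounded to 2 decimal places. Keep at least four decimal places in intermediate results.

0.28

First correct the split-half correlation to full-test reliability: r_full = 2 × 0.432 / (1 + 0.432) ≈ 0.6034
Then adjust to 13 items: n = 13/52 = 0.2500
r_new = n·r_full / (1 + (n − 1)·r_full) = 0.1509 / 0.5474 ≈ 0.2757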